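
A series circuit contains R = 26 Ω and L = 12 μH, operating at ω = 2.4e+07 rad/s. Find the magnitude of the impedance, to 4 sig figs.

X_L = ωL = 288.0 Ω
Z = 26.00 + j288.0 Ω
|Z| = √(26.00² + 288.0²) = 289.2 Ω

289.2 Ω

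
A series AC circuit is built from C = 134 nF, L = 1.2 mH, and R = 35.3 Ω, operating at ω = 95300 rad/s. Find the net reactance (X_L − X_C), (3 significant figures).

36.1 Ω

X_L = ωL = 114 Ω
X_C = 1/(ωC) = 78.3 Ω
X = 114 − 78.3 = 36.1 Ω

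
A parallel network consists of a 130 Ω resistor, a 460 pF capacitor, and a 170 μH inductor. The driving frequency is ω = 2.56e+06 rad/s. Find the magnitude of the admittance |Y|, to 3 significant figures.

X_L = ωL = 435 Ω
X_C = 1/(ωC) = 849 Ω
Parallel: admittances add. Y = 1/R + 1/(jωL) + jωC
Y = (0.00769 − j0.00112) S
|Y| = 0.00777 S → |Z| = 1/|Y| = 129 Ω, ∠Z = −∠Y = 8.29°

7.77 mS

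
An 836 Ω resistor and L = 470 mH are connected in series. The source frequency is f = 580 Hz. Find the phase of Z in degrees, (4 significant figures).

ω = 2πf = 3644 rad/s
X_L = ωL = 1713 Ω
Z = 836.0 + j1713 Ω
|Z| = √(836.0² + 1713²) = 1906 Ω
∠Z = arctan(1713/836.0) = 63.98°

63.98°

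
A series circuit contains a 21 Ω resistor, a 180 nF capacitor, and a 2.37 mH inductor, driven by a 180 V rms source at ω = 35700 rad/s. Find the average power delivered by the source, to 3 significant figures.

X_L = ωL = 84.6 Ω
X_C = 1/(ωC) = 156 Ω
Net reactance X = X_L − X_C = -71.0 Ω
Z = 21.0 − j71.0 Ω
|Z| = √(21.0² + 71.0²) = 74.0 Ω
∠Z = arctan(-71.0/21.0) = -73.5°
I = V/|Z| = 2.43 A
P = VI cos φ = 180 × 2.43 × cos(-73.5°) = 124 W

124 W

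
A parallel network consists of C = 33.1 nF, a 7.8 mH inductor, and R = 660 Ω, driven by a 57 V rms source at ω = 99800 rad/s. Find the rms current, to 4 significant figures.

143.9 mA

X_L = ωL = 778.4 Ω
X_C = 1/(ωC) = 302.7 Ω
Parallel: admittances add. Y = 1/R + 1/(jωL) + jωC
Y = (0.001515 + j0.002019) S
|Y| = 0.002524 S → |Z| = 1/|Y| = 396.2 Ω, ∠Z = −∠Y = -53.11°
I = V/|Z| = 57/396.2 = 143.9 mA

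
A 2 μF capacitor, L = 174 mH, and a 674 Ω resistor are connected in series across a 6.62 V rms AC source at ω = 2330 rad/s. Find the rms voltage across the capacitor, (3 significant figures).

2.03 V

X_L = ωL = 405 Ω
X_C = 1/(ωC) = 215 Ω
Net reactance X = X_L − X_C = 191 Ω
Z = 674 + j191 Ω
|Z| = √(674² + 191²) = 700 Ω
I = V/|Z| = 9.45 mA
V_C = I·|Z_C| = 0.00945 × 215 = 2.03 V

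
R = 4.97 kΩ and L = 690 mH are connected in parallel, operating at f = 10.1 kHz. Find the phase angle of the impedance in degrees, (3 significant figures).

ω = 2πf = 63460 rad/s
X_L = ωL = 43800 Ω
Parallel: admittances add. Y = 1/R + 1/(jωL)
Y = (0.000201 − j2.28e-05) S
|Y| = 0.000202 S → |Z| = 1/|Y| = 4940 Ω, ∠Z = −∠Y = 6.48°

6.48°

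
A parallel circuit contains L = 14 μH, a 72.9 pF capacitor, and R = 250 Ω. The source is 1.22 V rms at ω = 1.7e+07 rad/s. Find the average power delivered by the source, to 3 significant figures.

5.95 mW

X_L = ωL = 238 Ω
X_C = 1/(ωC) = 807 Ω
Parallel: admittances add. Y = 1/R + 1/(jωL) + jωC
Y = (0.00400 − j0.00296) S
|Y| = 0.00498 S → |Z| = 1/|Y| = 201 Ω, ∠Z = −∠Y = 36.5°
I = V/|Z| = 6.07 mA
P = VI cos φ = 1.22 × 0.00607 × cos(36.5°) = 5.95 mW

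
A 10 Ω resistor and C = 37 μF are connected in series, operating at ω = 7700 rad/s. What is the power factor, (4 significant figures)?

0.9436

X_C = 1/(ωC) = 3.510 Ω
Z = 10.00 − j3.510 Ω
|Z| = √(10.00² + 3.510²) = 10.60 Ω
∠Z = arctan(-3.510/10.00) = -19.34°
cos φ = cos(-19.34°) = 0.9436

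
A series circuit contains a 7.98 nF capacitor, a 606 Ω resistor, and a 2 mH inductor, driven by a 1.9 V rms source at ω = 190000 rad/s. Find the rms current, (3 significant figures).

2.85 mA

X_L = ωL = 380 Ω
X_C = 1/(ωC) = 660 Ω
Net reactance X = X_L − X_C = -280 Ω
Z = 606 − j280 Ω
|Z| = √(606² + 280²) = 667 Ω
I = V/|Z| = 1.9/667 = 2.85 mA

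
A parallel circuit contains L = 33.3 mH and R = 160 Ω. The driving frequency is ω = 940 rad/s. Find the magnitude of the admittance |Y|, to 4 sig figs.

32.55 mS

X_L = ωL = 31.30 Ω
Parallel: admittances add. Y = 1/R + 1/(jωL)
Y = (0.006250 − j0.03195) S
|Y| = 0.03255 S → |Z| = 1/|Y| = 30.72 Ω, ∠Z = −∠Y = 78.93°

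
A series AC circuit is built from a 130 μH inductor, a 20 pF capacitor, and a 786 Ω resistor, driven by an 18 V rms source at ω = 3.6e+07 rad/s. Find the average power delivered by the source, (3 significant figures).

22.2 mW

X_L = ωL = 4680 Ω
X_C = 1/(ωC) = 1390 Ω
Net reactance X = X_L − X_C = 3290 Ω
Z = 786 + j3290 Ω
|Z| = √(786² + 3290²) = 3380 Ω
∠Z = arctan(3290/786) = 76.6°
I = V/|Z| = 5.32 mA
P = VI cos φ = 18 × 0.00532 × cos(76.6°) = 22.2 mW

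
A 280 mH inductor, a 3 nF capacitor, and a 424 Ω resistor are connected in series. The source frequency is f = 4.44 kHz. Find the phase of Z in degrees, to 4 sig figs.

-84.15°

ω = 2πf = 27900 rad/s
X_L = ωL = 7811 Ω
X_C = 1/(ωC) = 11950 Ω
Net reactance X = X_L − X_C = -4137 Ω
Z = 424.0 − j4137 Ω
|Z| = √(424.0² + 4137²) = 4159 Ω
∠Z = arctan(-4137/424.0) = -84.15°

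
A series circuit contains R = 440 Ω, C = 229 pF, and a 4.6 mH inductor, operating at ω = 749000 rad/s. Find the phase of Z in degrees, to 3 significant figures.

X_L = ωL = 3450 Ω
X_C = 1/(ωC) = 5830 Ω
Net reactance X = X_L − X_C = -2380 Ω
Z = 440 − j2380 Ω
|Z| = √(440² + 2380²) = 2430 Ω
∠Z = arctan(-2380/440) = -79.5°

-79.5°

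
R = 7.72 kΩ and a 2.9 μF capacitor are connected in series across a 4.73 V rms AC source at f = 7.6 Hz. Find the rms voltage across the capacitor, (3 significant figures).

3.23 V

ω = 2πf = 47.75 rad/s
X_C = 1/(ωC) = 7220 Ω
Z = 7720 − j7220 Ω
|Z| = √(7720² + 7220²) = 10600 Ω
I = V/|Z| = 447 μA
V_C = I·|Z_C| = 0.000447 × 7220 = 3.23 V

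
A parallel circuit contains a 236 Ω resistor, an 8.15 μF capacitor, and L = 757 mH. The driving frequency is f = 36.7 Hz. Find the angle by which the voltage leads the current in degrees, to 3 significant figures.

42.3°

ω = 2πf = 230.6 rad/s
X_L = ωL = 175 Ω
X_C = 1/(ωC) = 532 Ω
Parallel: admittances add. Y = 1/R + 1/(jωL) + jωC
Y = (0.00424 − j0.00385) S
|Y| = 0.00572 S → |Z| = 1/|Y| = 175 Ω, ∠Z = −∠Y = 42.3°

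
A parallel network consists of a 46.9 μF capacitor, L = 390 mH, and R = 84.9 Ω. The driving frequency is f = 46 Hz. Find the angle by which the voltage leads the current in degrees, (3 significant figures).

-21.7°

ω = 2πf = 289.0 rad/s
X_L = ωL = 113 Ω
X_C = 1/(ωC) = 73.8 Ω
Parallel: admittances add. Y = 1/R + 1/(jωL) + jωC
Y = (0.0118 + j0.00468) S
|Y| = 0.0127 S → |Z| = 1/|Y| = 78.9 Ω, ∠Z = −∠Y = -21.7°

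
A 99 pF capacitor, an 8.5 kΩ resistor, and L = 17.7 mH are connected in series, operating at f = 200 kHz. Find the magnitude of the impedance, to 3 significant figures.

ω = 2πf = 1.257e+06 rad/s
X_L = ωL = 22200 Ω
X_C = 1/(ωC) = 8040 Ω
Net reactance X = X_L − X_C = 14200 Ω
Z = 8500 + j14200 Ω
|Z| = √(8500² + 14200²) = 16600 Ω

16600 Ω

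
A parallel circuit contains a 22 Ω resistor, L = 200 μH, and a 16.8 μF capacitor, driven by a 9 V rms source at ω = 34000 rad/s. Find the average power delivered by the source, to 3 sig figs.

3.68 W

X_L = ωL = 6.80 Ω
X_C = 1/(ωC) = 1.75 Ω
Parallel: admittances add. Y = 1/R + 1/(jωL) + jωC
Y = (0.0455 + j0.424) S
|Y| = 0.427 S → |Z| = 1/|Y| = 2.34 Ω, ∠Z = −∠Y = -83.9°
I = V/|Z| = 3.84 A
P = VI cos φ = 9 × 3.84 × cos(-83.9°) = 3.68 W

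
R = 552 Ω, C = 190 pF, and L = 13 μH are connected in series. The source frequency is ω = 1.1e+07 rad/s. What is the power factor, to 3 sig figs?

X_L = ωL = 143 Ω
X_C = 1/(ωC) = 478 Ω
Net reactance X = X_L − X_C = -335 Ω
Z = 552 − j335 Ω
|Z| = √(552² + 335²) = 646 Ω
∠Z = arctan(-335/552) = -31.3°
cos φ = cos(-31.3°) = 0.855

0.855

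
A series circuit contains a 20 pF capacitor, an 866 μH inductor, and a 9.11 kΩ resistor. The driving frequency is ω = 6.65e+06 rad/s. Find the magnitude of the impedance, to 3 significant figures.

X_L = ωL = 5760 Ω
X_C = 1/(ωC) = 7520 Ω
Net reactance X = X_L − X_C = -1760 Ω
Z = 9110 − j1760 Ω
|Z| = √(9110² + 1760²) = 9280 Ω

9280 Ω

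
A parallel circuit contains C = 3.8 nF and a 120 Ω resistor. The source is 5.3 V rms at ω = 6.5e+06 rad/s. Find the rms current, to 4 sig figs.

X_C = 1/(ωC) = 40.49 Ω
Parallel: admittances add. Y = 1/R + jωC
Y = (0.008333 + j0.02470) S
|Y| = 0.02607 S → |Z| = 1/|Y| = 38.36 Ω, ∠Z = −∠Y = -71.36°
I = V/|Z| = 5.3/38.36 = 138.2 mA

138.2 mA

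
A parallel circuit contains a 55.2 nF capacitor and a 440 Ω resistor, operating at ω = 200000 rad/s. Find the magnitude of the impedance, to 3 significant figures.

X_C = 1/(ωC) = 90.6 Ω
Parallel: admittances add. Y = 1/R + jωC
Y = (0.00227 + j0.0110) S
|Y| = 0.0113 S → |Z| = 1/|Y| = 88.7 Ω, ∠Z = −∠Y = -78.4°

88.7 Ω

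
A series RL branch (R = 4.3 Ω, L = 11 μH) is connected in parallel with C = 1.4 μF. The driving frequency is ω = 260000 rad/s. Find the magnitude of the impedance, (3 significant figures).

X_L = ωL = 2.86 Ω
X_C = 1/(ωC) = 2.75 Ω
Branch 1 (R+jX_L): Z₁ = 4.30 + j2.86 Ω, |Z₁| = 5.16 Ω
Branch 2 (−jX_C): Z₂ = −j2.75 Ω
Parallel: Z = Z₁Z₂/(Z₁+Z₂), |Z| = 3.30 Ω, ∠Z = -57.9°

3.30 Ω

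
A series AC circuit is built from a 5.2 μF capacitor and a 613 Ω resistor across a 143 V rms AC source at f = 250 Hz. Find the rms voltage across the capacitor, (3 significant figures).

ω = 2πf = 1571 rad/s
X_C = 1/(ωC) = 122 Ω
Z = 613 − j122 Ω
|Z| = √(613² + 122²) = 625 Ω
I = V/|Z| = 229 mA
V_C = I·|Z_C| = 0.229 × 122 = 28.0 V

28.0 V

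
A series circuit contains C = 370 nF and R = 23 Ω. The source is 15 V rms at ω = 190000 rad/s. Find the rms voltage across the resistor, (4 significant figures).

12.76 V

X_C = 1/(ωC) = 14.22 Ω
Z = 23.00 − j14.22 Ω
|Z| = √(23.00² + 14.22²) = 27.04 Ω
I = V/|Z| = 554.7 mA
V_R = I·|Z_R| = 0.5547 × 23.00 = 12.76 V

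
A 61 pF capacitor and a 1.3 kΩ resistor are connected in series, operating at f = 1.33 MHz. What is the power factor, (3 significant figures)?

ω = 2πf = 8.357e+06 rad/s
X_C = 1/(ωC) = 1960 Ω
Z = 1300 − j1960 Ω
|Z| = √(1300² + 1960²) = 2350 Ω
∠Z = arctan(-1960/1300) = -56.5°
cos φ = cos(-56.5°) = 0.552

0.552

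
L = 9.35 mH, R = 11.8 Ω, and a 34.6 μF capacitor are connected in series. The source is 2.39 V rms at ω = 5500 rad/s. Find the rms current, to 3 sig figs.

50.2 mA

X_L = ωL = 51.4 Ω
X_C = 1/(ωC) = 5.25 Ω
Net reactance X = X_L − X_C = 46.2 Ω
Z = 11.8 + j46.2 Ω
|Z| = √(11.8² + 46.2²) = 47.7 Ω
I = V/|Z| = 2.39/47.7 = 50.2 mA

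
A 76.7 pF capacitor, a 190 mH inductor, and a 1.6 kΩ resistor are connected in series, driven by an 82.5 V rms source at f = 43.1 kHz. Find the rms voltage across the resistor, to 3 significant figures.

35.9 V

ω = 2πf = 270800 rad/s
X_L = ωL = 51500 Ω
X_C = 1/(ωC) = 48100 Ω
Net reactance X = X_L − X_C = 3310 Ω
Z = 1600 + j3310 Ω
|Z| = √(1600² + 3310²) = 3670 Ω
I = V/|Z| = 22.4 mA
V_R = I·|Z_R| = 0.0224 × 1600 = 35.9 V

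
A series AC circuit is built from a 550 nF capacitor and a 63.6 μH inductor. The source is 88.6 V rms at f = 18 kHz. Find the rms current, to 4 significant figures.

ω = 2πf = 113100 rad/s
X_L = ωL = 7.193 Ω
X_C = 1/(ωC) = 16.08 Ω
Net reactance X = X_L − X_C = -8.883 Ω
Z = − j8.883 Ω
|Z| = √(0² + 8.883²) = 8.883 Ω
I = V/|Z| = 88.6/8.883 = 9.974 A

9.974 A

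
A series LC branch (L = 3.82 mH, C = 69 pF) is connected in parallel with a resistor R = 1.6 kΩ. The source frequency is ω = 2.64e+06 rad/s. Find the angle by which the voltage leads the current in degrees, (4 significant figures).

X_L = ωL = 10080 Ω
X_C = 1/(ωC) = 5490 Ω
Branch 1: Z₁ = R = 1600 Ω
Branch 2 (series LC): Z₂ = j(X_L − X_C) = j4595 Ω
Parallel: Z = Z₁Z₂/(Z₁+Z₂), |Z| = 1511 Ω, ∠Z = 19.20°

19.20°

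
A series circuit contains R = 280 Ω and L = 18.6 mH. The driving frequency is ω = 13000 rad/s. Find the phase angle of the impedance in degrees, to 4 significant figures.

X_L = ωL = 241.8 Ω
Z = 280.0 + j241.8 Ω
|Z| = √(280.0² + 241.8²) = 370.0 Ω
∠Z = arctan(241.8/280.0) = 40.81°

40.81°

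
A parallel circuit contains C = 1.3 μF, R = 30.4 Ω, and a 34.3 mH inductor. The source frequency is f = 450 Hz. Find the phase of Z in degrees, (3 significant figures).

ω = 2πf = 2827 rad/s
X_L = ωL = 97.0 Ω
X_C = 1/(ωC) = 272 Ω
Parallel: admittances add. Y = 1/R + 1/(jωL) + jωC
Y = (0.0329 − j0.00664) S
|Y| = 0.0336 S → |Z| = 1/|Y| = 29.8 Ω, ∠Z = −∠Y = 11.4°

11.4°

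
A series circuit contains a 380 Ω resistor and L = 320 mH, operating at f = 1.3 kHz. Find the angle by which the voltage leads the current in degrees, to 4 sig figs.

81.73°

ω = 2πf = 8168 rad/s
X_L = ωL = 2614 Ω
Z = 380.0 + j2614 Ω
|Z| = √(380.0² + 2614²) = 2641 Ω
∠Z = arctan(2614/380.0) = 81.73°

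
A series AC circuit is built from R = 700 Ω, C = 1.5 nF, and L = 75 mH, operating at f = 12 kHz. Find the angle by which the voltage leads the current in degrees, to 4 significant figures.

ω = 2πf = 75400 rad/s
X_L = ωL = 5655 Ω
X_C = 1/(ωC) = 8842 Ω
Net reactance X = X_L − X_C = -3187 Ω
Z = 700.0 − j3187 Ω
|Z| = √(700.0² + 3187²) = 3263 Ω
∠Z = arctan(-3187/700.0) = -77.61°

-77.61°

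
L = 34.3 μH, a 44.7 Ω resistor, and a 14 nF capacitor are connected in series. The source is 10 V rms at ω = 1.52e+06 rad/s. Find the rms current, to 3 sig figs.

X_L = ωL = 52.1 Ω
X_C = 1/(ωC) = 47.0 Ω
Net reactance X = X_L − X_C = 5.14 Ω
Z = 44.7 + j5.14 Ω
|Z| = √(44.7² + 5.14²) = 45.0 Ω
I = V/|Z| = 10/45.0 = 222 mA

222 mA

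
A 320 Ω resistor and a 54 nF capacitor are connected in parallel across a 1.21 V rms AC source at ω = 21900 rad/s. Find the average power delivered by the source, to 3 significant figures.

4.58 mW

X_C = 1/(ωC) = 846 Ω
Parallel: admittances add. Y = 1/R + jωC
Y = (0.00313 + j0.00118) S
|Y| = 0.00334 S → |Z| = 1/|Y| = 299 Ω, ∠Z = −∠Y = -20.7°
I = V/|Z| = 4.04 mA
P = VI cos φ = 1.21 × 0.00404 × cos(-20.7°) = 4.58 mW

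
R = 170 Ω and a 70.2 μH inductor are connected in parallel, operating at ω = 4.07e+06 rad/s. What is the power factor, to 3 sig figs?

X_L = ωL = 286 Ω
Parallel: admittances add. Y = 1/R + 1/(jωL)
Y = (0.00588 − j0.00350) S
|Y| = 0.00684 S → |Z| = 1/|Y| = 146 Ω, ∠Z = −∠Y = 30.8°
cos φ = cos(30.8°) = 0.859

0.859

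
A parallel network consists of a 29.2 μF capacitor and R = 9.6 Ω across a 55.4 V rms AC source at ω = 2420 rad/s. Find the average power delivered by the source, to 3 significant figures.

320 W

X_C = 1/(ωC) = 14.2 Ω
Parallel: admittances add. Y = 1/R + jωC
Y = (0.104 + j0.0707) S
|Y| = 0.126 S → |Z| = 1/|Y| = 7.94 Ω, ∠Z = −∠Y = -34.2°
I = V/|Z| = 6.97 A
P = VI cos φ = 55.4 × 6.97 × cos(-34.2°) = 320 W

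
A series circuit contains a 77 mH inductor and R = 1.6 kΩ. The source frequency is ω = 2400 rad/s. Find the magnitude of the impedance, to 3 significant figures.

X_L = ωL = 185 Ω
Z = 1600 + j185 Ω
|Z| = √(1600² + 185²) = 1610 Ω

1610 Ω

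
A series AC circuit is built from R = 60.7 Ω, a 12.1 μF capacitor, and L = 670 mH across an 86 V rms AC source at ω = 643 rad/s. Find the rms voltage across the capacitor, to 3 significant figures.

X_L = ωL = 431 Ω
X_C = 1/(ωC) = 129 Ω
Net reactance X = X_L − X_C = 302 Ω
Z = 60.7 + j302 Ω
|Z| = √(60.7² + 302²) = 308 Ω
I = V/|Z| = 279 mA
V_C = I·|Z_C| = 0.279 × 129 = 35.9 V

35.9 V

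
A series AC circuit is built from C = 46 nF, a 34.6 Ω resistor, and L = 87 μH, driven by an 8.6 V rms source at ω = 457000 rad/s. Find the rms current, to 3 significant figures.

242 mA

X_L = ωL = 39.8 Ω
X_C = 1/(ωC) = 47.6 Ω
Net reactance X = X_L − X_C = -7.81 Ω
Z = 34.6 − j7.81 Ω
|Z| = √(34.6² + 7.81²) = 35.5 Ω
I = V/|Z| = 8.6/35.5 = 242 mA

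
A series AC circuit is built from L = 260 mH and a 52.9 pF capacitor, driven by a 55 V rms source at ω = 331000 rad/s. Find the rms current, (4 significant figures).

1.900 mA

X_L = ωL = 86060 Ω
X_C = 1/(ωC) = 57110 Ω
Net reactance X = X_L − X_C = 28950 Ω
Z = j28950 Ω
|Z| = √(0² + 28950²) = 28950 Ω
I = V/|Z| = 55/28950 = 1.900 mA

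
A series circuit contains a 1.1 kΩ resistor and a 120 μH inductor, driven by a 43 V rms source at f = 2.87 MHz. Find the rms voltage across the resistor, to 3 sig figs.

ω = 2πf = 1.803e+07 rad/s
X_L = ωL = 2160 Ω
Z = 1100 + j2160 Ω
|Z| = √(1100² + 2160²) = 2430 Ω
I = V/|Z| = 17.7 mA
V_R = I·|Z_R| = 0.0177 × 1100 = 19.5 V

19.5 V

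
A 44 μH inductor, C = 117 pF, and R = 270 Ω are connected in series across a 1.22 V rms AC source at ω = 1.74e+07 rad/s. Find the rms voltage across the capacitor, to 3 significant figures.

1.56 V

X_L = ωL = 766 Ω
X_C = 1/(ωC) = 491 Ω
Net reactance X = X_L − X_C = 274 Ω
Z = 270 + j274 Ω
|Z| = √(270² + 274²) = 385 Ω
I = V/|Z| = 3.17 mA
V_C = I·|Z_C| = 0.00317 × 491 = 1.56 V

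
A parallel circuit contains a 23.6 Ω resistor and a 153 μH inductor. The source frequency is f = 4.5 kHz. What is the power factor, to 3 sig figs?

ω = 2πf = 28270 rad/s
X_L = ωL = 4.33 Ω
Parallel: admittances add. Y = 1/R + 1/(jωL)
Y = (0.0424 − j0.231) S
|Y| = 0.235 S → |Z| = 1/|Y| = 4.26 Ω, ∠Z = −∠Y = 79.6°
cos φ = cos(79.6°) = 0.180

0.180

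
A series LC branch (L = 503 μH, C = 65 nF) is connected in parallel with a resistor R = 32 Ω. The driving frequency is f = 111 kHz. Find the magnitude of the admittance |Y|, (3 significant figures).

31.4 mS

ω = 2πf = 697400 rad/s
X_L = ωL = 351 Ω
X_C = 1/(ωC) = 22.1 Ω
Branch 1: Z₁ = R = 32.0 Ω
Branch 2 (series LC): Z₂ = j(X_L − X_C) = j329 Ω
Parallel: Z = Z₁Z₂/(Z₁+Z₂), |Z| = 31.8 Ω, ∠Z = 5.56°
|Y| = 1/|Z| = 31.4 mS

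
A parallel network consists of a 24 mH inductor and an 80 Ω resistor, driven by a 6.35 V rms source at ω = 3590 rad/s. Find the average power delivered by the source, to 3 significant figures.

X_L = ωL = 86.2 Ω
Parallel: admittances add. Y = 1/R + 1/(jωL)
Y = (0.0125 − j0.0116) S
|Y| = 0.0171 S → |Z| = 1/|Y| = 58.6 Ω, ∠Z = −∠Y = 42.9°
I = V/|Z| = 108 mA
P = VI cos φ = 6.35 × 0.108 × cos(42.9°) = 504 mW

504 mW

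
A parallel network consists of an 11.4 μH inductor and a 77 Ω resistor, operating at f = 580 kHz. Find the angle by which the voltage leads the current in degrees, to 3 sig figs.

61.7°

ω = 2πf = 3.644e+06 rad/s
X_L = ωL = 41.5 Ω
Parallel: admittances add. Y = 1/R + 1/(jωL)
Y = (0.0130 − j0.0241) S
|Y| = 0.0274 S → |Z| = 1/|Y| = 36.6 Ω, ∠Z = −∠Y = 61.7°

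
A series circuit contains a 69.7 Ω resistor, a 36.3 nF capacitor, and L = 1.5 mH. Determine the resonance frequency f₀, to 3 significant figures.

ω₀ = 1/√(LC) = 1/√(0.0015 × 3.63e-08) = 135500 rad/s
f₀ = ω₀/(2π) = 21.6 kHz

21.6 kHz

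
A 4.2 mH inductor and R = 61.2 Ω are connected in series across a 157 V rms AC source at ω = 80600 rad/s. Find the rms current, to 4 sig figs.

456.4 mA

X_L = ωL = 338.5 Ω
Z = 61.20 + j338.5 Ω
|Z| = √(61.20² + 338.5²) = 344.0 Ω
I = V/|Z| = 157/344.0 = 456.4 mA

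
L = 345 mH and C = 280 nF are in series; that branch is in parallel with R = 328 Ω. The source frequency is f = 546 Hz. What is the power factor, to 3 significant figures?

ω = 2πf = 3431 rad/s
X_L = ωL = 1180 Ω
X_C = 1/(ωC) = 1040 Ω
Branch 1: Z₁ = R = 328 Ω
Branch 2 (series LC): Z₂ = j(X_L − X_C) = j143 Ω
Parallel: Z = Z₁Z₂/(Z₁+Z₂), |Z| = 131 Ω, ∠Z = 66.5°
cos φ = cos(66.5°) = 0.399

0.399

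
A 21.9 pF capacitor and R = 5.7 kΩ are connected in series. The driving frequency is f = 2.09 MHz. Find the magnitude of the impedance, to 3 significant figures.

ω = 2πf = 1.313e+07 rad/s
X_C = 1/(ωC) = 3480 Ω
Z = 5700 − j3480 Ω
|Z| = √(5700² + 3480²) = 6680 Ω

6680 Ω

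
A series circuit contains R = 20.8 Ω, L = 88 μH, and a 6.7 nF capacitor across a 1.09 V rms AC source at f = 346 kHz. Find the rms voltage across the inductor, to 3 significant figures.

1.68 V

ω = 2πf = 2.174e+06 rad/s
X_L = ωL = 191 Ω
X_C = 1/(ωC) = 68.7 Ω
Net reactance X = X_L − X_C = 123 Ω
Z = 20.8 + j123 Ω
|Z| = √(20.8² + 123²) = 124 Ω
I = V/|Z| = 8.76 mA
V_L = I·|Z_L| = 0.00876 × 191 = 1.68 V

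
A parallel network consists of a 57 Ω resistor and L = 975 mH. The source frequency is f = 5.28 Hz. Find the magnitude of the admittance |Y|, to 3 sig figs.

ω = 2πf = 33.18 rad/s
X_L = ωL = 32.3 Ω
Parallel: admittances add. Y = 1/R + 1/(jωL)
Y = (0.0175 − j0.0309) S
|Y| = 0.0355 S → |Z| = 1/|Y| = 28.1 Ω, ∠Z = −∠Y = 60.4°

35.5 mS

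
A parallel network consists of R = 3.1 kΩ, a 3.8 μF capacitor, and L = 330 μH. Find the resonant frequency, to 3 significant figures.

ω₀ = 1/√(LC) = 1/√(0.00033 × 3.8e-06) = 28240 rad/s
f₀ = ω₀/(2π) = 4.49 kHz

4.49 kHz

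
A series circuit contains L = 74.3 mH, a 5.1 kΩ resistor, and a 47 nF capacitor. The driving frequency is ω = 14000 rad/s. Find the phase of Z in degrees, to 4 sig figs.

X_L = ωL = 1040 Ω
X_C = 1/(ωC) = 1520 Ω
Net reactance X = X_L − X_C = -479.6 Ω
Z = 5100 − j479.6 Ω
|Z| = √(5100² + 479.6²) = 5122 Ω
∠Z = arctan(-479.6/5100) = -5.372°

-5.372°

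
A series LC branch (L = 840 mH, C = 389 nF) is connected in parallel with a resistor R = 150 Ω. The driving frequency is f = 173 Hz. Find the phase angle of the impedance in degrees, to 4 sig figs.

-5.899°

ω = 2πf = 1087 rad/s
X_L = ωL = 913.1 Ω
X_C = 1/(ωC) = 2365 Ω
Branch 1: Z₁ = R = 150.0 Ω
Branch 2 (series LC): Z₂ = j(X_L − X_C) = −j1452 Ω
Parallel: Z = Z₁Z₂/(Z₁+Z₂), |Z| = 149.2 Ω, ∠Z = -5.899°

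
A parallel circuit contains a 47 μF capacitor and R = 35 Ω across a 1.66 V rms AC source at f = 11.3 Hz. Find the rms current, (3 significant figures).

47.8 mA

ω = 2πf = 71.00 rad/s
X_C = 1/(ωC) = 300 Ω
Parallel: admittances add. Y = 1/R + jωC
Y = (0.0286 + j0.00334) S
|Y| = 0.0288 S → |Z| = 1/|Y| = 34.8 Ω, ∠Z = −∠Y = -6.66°
I = V/|Z| = 1.66/34.8 = 47.8 mA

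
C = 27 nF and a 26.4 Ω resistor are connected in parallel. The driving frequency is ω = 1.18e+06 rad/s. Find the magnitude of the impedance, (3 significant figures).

X_C = 1/(ωC) = 31.4 Ω
Parallel: admittances add. Y = 1/R + jωC
Y = (0.0379 + j0.0319) S
|Y| = 0.0495 S → |Z| = 1/|Y| = 20.2 Ω, ∠Z = −∠Y = -40.1°

20.2 Ω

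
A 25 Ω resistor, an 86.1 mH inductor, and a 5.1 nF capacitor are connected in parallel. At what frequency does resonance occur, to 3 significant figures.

7.60 kHz

ω₀ = 1/√(LC) = 1/√(0.0861 × 5.1e-09) = 47720 rad/s
f₀ = ω₀/(2π) = 7.60 kHz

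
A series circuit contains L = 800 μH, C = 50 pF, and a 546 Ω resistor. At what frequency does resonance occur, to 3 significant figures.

796 kHz

ω₀ = 1/√(LC) = 1/√(0.0008 × 5e-11) = 5e+06 rad/s
f₀ = ω₀/(2π) = 796 kHz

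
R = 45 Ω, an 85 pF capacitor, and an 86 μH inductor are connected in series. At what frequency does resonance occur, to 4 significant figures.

1.861 MHz

ω₀ = 1/√(LC) = 1/√(8.6e-05 × 8.5e-11) = 1.17e+07 rad/s
f₀ = ω₀/(2π) = 1.861 MHz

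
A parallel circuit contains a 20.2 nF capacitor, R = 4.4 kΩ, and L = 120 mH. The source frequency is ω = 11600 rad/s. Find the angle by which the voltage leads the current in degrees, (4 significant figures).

X_L = ωL = 1392 Ω
X_C = 1/(ωC) = 4268 Ω
Parallel: admittances add. Y = 1/R + 1/(jωL) + jωC
Y = (0.0002273 − j0.0004841) S
|Y| = 0.0005348 S → |Z| = 1/|Y| = 1870 Ω, ∠Z = −∠Y = 64.85°

64.85°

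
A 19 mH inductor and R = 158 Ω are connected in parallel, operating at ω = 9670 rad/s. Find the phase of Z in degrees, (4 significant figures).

40.69°

X_L = ωL = 183.7 Ω
Parallel: admittances add. Y = 1/R + 1/(jωL)
Y = (0.006329 − j0.005443) S
|Y| = 0.008348 S → |Z| = 1/|Y| = 119.8 Ω, ∠Z = −∠Y = 40.69°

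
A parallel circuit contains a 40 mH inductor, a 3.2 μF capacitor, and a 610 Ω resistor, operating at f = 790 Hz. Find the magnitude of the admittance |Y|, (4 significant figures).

ω = 2πf = 4964 rad/s
X_L = ωL = 198.5 Ω
X_C = 1/(ωC) = 62.96 Ω
Parallel: admittances add. Y = 1/R + 1/(jωL) + jωC
Y = (0.001639 + j0.01085) S
|Y| = 0.01097 S → |Z| = 1/|Y| = 91.15 Ω, ∠Z = −∠Y = -81.41°

10.97 mS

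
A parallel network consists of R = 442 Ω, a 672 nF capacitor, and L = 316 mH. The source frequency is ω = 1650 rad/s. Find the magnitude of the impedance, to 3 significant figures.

X_L = ωL = 521 Ω
X_C = 1/(ωC) = 902 Ω
Parallel: admittances add. Y = 1/R + 1/(jωL) + jωC
Y = (0.00226 − j0.000809) S
|Y| = 0.00240 S → |Z| = 1/|Y| = 416 Ω, ∠Z = −∠Y = 19.7°

416 Ω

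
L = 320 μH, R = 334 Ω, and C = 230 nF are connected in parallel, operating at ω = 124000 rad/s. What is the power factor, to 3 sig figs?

X_L = ωL = 39.7 Ω
X_C = 1/(ωC) = 35.1 Ω
Parallel: admittances add. Y = 1/R + 1/(jωL) + jωC
Y = (0.00299 + j0.00332) S
|Y| = 0.00447 S → |Z| = 1/|Y| = 224 Ω, ∠Z = −∠Y = -47.9°
cos φ = cos(-47.9°) = 0.670

0.670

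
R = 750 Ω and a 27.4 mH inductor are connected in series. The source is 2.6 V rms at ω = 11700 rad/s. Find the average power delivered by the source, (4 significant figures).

7.621 mW

X_L = ωL = 320.6 Ω
Z = 750.0 + j320.6 Ω
|Z| = √(750.0² + 320.6²) = 815.6 Ω
∠Z = arctan(320.6/750.0) = 23.14°
I = V/|Z| = 3.188 mA
P = VI cos φ = 2.6 × 0.003188 × cos(23.14°) = 7.621 mW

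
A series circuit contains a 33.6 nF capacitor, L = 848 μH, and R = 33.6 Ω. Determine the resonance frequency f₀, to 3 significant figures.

ω₀ = 1/√(LC) = 1/√(0.000848 × 3.36e-08) = 187300 rad/s
f₀ = ω₀/(2π) = 29.8 kHz

29.8 kHz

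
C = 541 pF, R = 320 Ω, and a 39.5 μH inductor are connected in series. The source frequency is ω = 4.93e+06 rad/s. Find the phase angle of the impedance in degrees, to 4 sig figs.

X_L = ωL = 194.7 Ω
X_C = 1/(ωC) = 374.9 Ω
Net reactance X = X_L − X_C = -180.2 Ω
Z = 320.0 − j180.2 Ω
|Z| = √(320.0² + 180.2²) = 367.2 Ω
∠Z = arctan(-180.2/320.0) = -29.38°

-29.38°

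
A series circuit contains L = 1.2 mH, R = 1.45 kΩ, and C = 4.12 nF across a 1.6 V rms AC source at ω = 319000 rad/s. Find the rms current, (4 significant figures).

1.068 mA

X_L = ωL = 382.8 Ω
X_C = 1/(ωC) = 760.9 Ω
Net reactance X = X_L − X_C = -378.1 Ω
Z = 1450 − j378.1 Ω
|Z| = √(1450² + 378.1²) = 1498 Ω
I = V/|Z| = 1.6/1498 = 1.068 mA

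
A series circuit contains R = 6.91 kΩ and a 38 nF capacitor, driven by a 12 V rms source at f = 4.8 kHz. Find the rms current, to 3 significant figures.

ω = 2πf = 30160 rad/s
X_C = 1/(ωC) = 873 Ω
Z = 6910 − j873 Ω
|Z| = √(6910² + 873²) = 6960 Ω
I = V/|Z| = 12/6960 = 1.72 mA

1.72 mA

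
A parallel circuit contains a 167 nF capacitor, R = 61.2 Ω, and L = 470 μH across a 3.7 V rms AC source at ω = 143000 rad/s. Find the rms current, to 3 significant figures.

X_L = ωL = 67.2 Ω
X_C = 1/(ωC) = 41.9 Ω
Parallel: admittances add. Y = 1/R + 1/(jωL) + jωC
Y = (0.0163 + j0.00900) S
|Y| = 0.0187 S → |Z| = 1/|Y| = 53.6 Ω, ∠Z = −∠Y = -28.9°
I = V/|Z| = 3.7/53.6 = 69.0 mA

69.0 mA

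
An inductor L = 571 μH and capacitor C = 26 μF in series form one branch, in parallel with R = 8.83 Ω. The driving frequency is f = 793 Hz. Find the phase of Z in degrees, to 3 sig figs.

-61.1°

ω = 2πf = 4983 rad/s
X_L = ωL = 2.85 Ω
X_C = 1/(ωC) = 7.72 Ω
Branch 1: Z₁ = R = 8.83 Ω
Branch 2 (series LC): Z₂ = j(X_L − X_C) = −j4.87 Ω
Parallel: Z = Z₁Z₂/(Z₁+Z₂), |Z| = 4.27 Ω, ∠Z = -61.1°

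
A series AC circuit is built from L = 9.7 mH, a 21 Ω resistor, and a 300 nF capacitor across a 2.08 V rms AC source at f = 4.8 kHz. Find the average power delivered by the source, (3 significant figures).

ω = 2πf = 30160 rad/s
X_L = ωL = 293 Ω
X_C = 1/(ωC) = 111 Ω
Net reactance X = X_L − X_C = 182 Ω
Z = 21.0 + j182 Ω
|Z| = √(21.0² + 182²) = 183 Ω
∠Z = arctan(182/21.0) = 83.4°
I = V/|Z| = 11.4 mA
P = VI cos φ = 2.08 × 0.0114 × cos(83.4°) = 2.71 mW

2.71 mW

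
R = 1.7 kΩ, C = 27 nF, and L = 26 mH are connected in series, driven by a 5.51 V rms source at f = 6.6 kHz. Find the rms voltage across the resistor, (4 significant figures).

ω = 2πf = 41470 rad/s
X_L = ωL = 1078 Ω
X_C = 1/(ωC) = 893.1 Ω
Net reactance X = X_L − X_C = 185.1 Ω
Z = 1700 + j185.1 Ω
|Z| = √(1700² + 185.1²) = 1710 Ω
I = V/|Z| = 3.222 mA
V_R = I·|Z_R| = 0.003222 × 1700 = 5.478 V

5.478 V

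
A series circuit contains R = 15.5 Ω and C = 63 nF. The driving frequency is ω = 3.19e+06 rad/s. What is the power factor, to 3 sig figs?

X_C = 1/(ωC) = 4.98 Ω
Z = 15.5 − j4.98 Ω
|Z| = √(15.5² + 4.98²) = 16.3 Ω
∠Z = arctan(-4.98/15.5) = -17.8°
cos φ = cos(-17.8°) = 0.952

0.952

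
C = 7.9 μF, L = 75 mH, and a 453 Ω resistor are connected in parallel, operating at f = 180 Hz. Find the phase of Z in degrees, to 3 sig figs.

52.3°

ω = 2πf = 1131 rad/s
X_L = ωL = 84.8 Ω
X_C = 1/(ωC) = 112 Ω
Parallel: admittances add. Y = 1/R + 1/(jωL) + jωC
Y = (0.00221 − j0.00285) S
|Y| = 0.00361 S → |Z| = 1/|Y| = 277 Ω, ∠Z = −∠Y = 52.3°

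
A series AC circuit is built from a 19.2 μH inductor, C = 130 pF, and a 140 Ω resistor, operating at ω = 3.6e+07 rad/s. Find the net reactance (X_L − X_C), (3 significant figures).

478 Ω

X_L = ωL = 691 Ω
X_C = 1/(ωC) = 214 Ω
X = 691 − 214 = 478 Ω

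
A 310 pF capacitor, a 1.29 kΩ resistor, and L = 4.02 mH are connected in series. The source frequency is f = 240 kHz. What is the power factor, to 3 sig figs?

ω = 2πf = 1.508e+06 rad/s
X_L = ωL = 6060 Ω
X_C = 1/(ωC) = 2140 Ω
Net reactance X = X_L − X_C = 3920 Ω
Z = 1290 + j3920 Ω
|Z| = √(1290² + 3920²) = 4130 Ω
∠Z = arctan(3920/1290) = 71.8°
cos φ = cos(71.8°) = 0.312

0.312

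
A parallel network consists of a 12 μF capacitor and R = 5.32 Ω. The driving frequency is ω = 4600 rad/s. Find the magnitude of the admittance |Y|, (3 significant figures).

X_C = 1/(ωC) = 18.1 Ω
Parallel: admittances add. Y = 1/R + jωC
Y = (0.188 + j0.0552) S
|Y| = 0.196 S → |Z| = 1/|Y| = 5.10 Ω, ∠Z = −∠Y = -16.4°

196 mS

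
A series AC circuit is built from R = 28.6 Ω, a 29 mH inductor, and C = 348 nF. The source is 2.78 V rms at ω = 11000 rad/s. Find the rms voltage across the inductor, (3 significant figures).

13.8 V

X_L = ωL = 319 Ω
X_C = 1/(ωC) = 261 Ω
Net reactance X = X_L − X_C = 57.8 Ω
Z = 28.6 + j57.8 Ω
|Z| = √(28.6² + 57.8²) = 64.5 Ω
I = V/|Z| = 43.1 mA
V_L = I·|Z_L| = 0.0431 × 319 = 13.8 V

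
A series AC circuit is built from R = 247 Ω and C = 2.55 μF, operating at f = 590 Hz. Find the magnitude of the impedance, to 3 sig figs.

ω = 2πf = 3707 rad/s
X_C = 1/(ωC) = 106 Ω
Z = 247 − j106 Ω
|Z| = √(247² + 106²) = 269 Ω

269 Ω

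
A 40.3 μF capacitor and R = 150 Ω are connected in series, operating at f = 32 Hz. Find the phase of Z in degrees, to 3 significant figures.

ω = 2πf = 201.1 rad/s
X_C = 1/(ωC) = 123 Ω
Z = 150 − j123 Ω
|Z| = √(150² + 123²) = 194 Ω
∠Z = arctan(-123/150) = -39.4°

-39.4°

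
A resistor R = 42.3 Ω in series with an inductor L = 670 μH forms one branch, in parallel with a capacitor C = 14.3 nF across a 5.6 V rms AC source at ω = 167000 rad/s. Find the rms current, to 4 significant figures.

X_L = ωL = 111.9 Ω
X_C = 1/(ωC) = 418.7 Ω
Branch 1 (R+jX_L): Z₁ = 42.30 + j111.9 Ω, |Z₁| = 119.6 Ω
Branch 2 (−jX_C): Z₂ = −j418.7 Ω
Parallel: Z = Z₁Z₂/(Z₁+Z₂), |Z| = 161.7 Ω, ∠Z = 61.44°
I = V/|Z| = 5.6/161.7 = 34.63 mA

34.63 mA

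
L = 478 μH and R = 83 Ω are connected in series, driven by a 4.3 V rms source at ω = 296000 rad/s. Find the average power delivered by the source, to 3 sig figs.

57.0 mW

X_L = ωL = 141 Ω
Z = 83.0 + j141 Ω
|Z| = √(83.0² + 141²) = 164 Ω
∠Z = arctan(141/83.0) = 59.6°
I = V/|Z| = 26.2 mA
P = VI cos φ = 4.3 × 0.0262 × cos(59.6°) = 57.0 mW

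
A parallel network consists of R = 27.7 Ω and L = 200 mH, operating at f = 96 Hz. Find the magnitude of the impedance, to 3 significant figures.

27.0 Ω

ω = 2πf = 603.2 rad/s
X_L = ωL = 121 Ω
Parallel: admittances add. Y = 1/R + 1/(jωL)
Y = (0.0361 − j0.00829) S
|Y| = 0.0370 S → |Z| = 1/|Y| = 27.0 Ω, ∠Z = −∠Y = 12.9°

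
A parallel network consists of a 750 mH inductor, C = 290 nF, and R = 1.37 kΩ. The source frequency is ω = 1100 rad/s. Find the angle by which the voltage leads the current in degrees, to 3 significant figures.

50.7°

X_L = ωL = 825 Ω
X_C = 1/(ωC) = 3130 Ω
Parallel: admittances add. Y = 1/R + 1/(jωL) + jωC
Y = (0.000730 − j0.000893) S
|Y| = 0.00115 S → |Z| = 1/|Y| = 867 Ω, ∠Z = −∠Y = 50.7°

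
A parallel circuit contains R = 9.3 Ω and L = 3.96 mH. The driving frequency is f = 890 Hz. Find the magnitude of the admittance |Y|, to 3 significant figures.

117 mS

ω = 2πf = 5592 rad/s
X_L = ωL = 22.1 Ω
Parallel: admittances add. Y = 1/R + 1/(jωL)
Y = (0.108 − j0.0452) S
|Y| = 0.117 S → |Z| = 1/|Y| = 8.57 Ω, ∠Z = −∠Y = 22.8°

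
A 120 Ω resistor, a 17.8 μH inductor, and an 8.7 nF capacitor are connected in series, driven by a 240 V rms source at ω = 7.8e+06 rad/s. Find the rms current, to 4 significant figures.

1.390 A

X_L = ωL = 138.8 Ω
X_C = 1/(ωC) = 14.74 Ω
Net reactance X = X_L − X_C = 124.1 Ω
Z = 120.0 + j124.1 Ω
|Z| = √(120.0² + 124.1²) = 172.6 Ω
I = V/|Z| = 240/172.6 = 1.390 A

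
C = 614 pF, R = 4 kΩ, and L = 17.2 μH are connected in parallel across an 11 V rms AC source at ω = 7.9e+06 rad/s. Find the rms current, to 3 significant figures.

X_L = ωL = 136 Ω
X_C = 1/(ωC) = 206 Ω
Parallel: admittances add. Y = 1/R + 1/(jωL) + jωC
Y = (0.000250 − j0.00251) S
|Y| = 0.00252 S → |Z| = 1/|Y| = 397 Ω, ∠Z = −∠Y = 84.3°
I = V/|Z| = 11/397 = 27.7 mA

27.7 mA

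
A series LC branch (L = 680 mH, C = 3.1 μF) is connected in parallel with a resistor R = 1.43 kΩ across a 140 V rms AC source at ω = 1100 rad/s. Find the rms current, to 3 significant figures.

323 mA

X_L = ωL = 748 Ω
X_C = 1/(ωC) = 293 Ω
Branch 1: Z₁ = R = 1430 Ω
Branch 2 (series LC): Z₂ = j(X_L − X_C) = j455 Ω
Parallel: Z = Z₁Z₂/(Z₁+Z₂), |Z| = 433 Ω, ∠Z = 72.4°
I = V/|Z| = 140/433 = 323 mA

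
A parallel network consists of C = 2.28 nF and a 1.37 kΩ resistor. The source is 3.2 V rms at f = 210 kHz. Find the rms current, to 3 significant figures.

9.91 mA

ω = 2πf = 1.319e+06 rad/s
X_C = 1/(ωC) = 332 Ω
Parallel: admittances add. Y = 1/R + jωC
Y = (0.000730 + j0.00301) S
|Y| = 0.00310 S → |Z| = 1/|Y| = 323 Ω, ∠Z = −∠Y = -76.4°
I = V/|Z| = 3.2/323 = 9.91 mA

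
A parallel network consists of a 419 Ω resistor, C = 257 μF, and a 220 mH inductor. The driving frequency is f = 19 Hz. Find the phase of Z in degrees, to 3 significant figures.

ω = 2πf = 119.4 rad/s
X_L = ωL = 26.3 Ω
X_C = 1/(ωC) = 32.6 Ω
Parallel: admittances add. Y = 1/R + 1/(jωL) + jωC
Y = (0.00239 − j0.00739) S
|Y| = 0.00777 S → |Z| = 1/|Y| = 129 Ω, ∠Z = −∠Y = 72.1°

72.1°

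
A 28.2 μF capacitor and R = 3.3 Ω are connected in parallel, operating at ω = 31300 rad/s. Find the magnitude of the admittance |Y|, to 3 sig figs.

933 mS

X_C = 1/(ωC) = 1.13 Ω
Parallel: admittances add. Y = 1/R + jωC
Y = (0.303 + j0.883) S
|Y| = 0.933 S → |Z| = 1/|Y| = 1.07 Ω, ∠Z = −∠Y = -71.1°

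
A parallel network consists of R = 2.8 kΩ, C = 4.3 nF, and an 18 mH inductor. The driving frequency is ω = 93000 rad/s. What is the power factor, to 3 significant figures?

0.875

X_L = ωL = 1670 Ω
X_C = 1/(ωC) = 2500 Ω
Parallel: admittances add. Y = 1/R + 1/(jωL) + jωC
Y = (0.000357 − j0.000197) S
|Y| = 0.000408 S → |Z| = 1/|Y| = 2450 Ω, ∠Z = −∠Y = 28.9°
cos φ = cos(28.9°) = 0.875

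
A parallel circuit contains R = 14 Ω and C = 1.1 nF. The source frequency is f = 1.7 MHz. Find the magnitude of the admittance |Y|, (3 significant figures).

72.4 mS

ω = 2πf = 1.068e+07 rad/s
X_C = 1/(ωC) = 85.1 Ω
Parallel: admittances add. Y = 1/R + jωC
Y = (0.0714 + j0.0117) S
|Y| = 0.0724 S → |Z| = 1/|Y| = 13.8 Ω, ∠Z = −∠Y = -9.34°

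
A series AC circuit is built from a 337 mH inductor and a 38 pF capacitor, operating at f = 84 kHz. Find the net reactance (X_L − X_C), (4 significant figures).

ω = 2πf = 527800 rad/s
X_L = ωL = 177900 Ω
X_C = 1/(ωC) = 49860 Ω
X = 177900 − 49860 = 128000 Ω

128000 Ω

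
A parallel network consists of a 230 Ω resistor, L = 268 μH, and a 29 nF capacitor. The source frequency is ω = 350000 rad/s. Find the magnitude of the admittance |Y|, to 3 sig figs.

4.38 mS

X_L = ωL = 93.8 Ω
X_C = 1/(ωC) = 98.5 Ω
Parallel: admittances add. Y = 1/R + 1/(jωL) + jωC
Y = (0.00435 − j0.000511) S
|Y| = 0.00438 S → |Z| = 1/|Y| = 228 Ω, ∠Z = −∠Y = 6.70°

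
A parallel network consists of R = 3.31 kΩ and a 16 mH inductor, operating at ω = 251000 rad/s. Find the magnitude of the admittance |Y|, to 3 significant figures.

392 μS

X_L = ωL = 4020 Ω
Parallel: admittances add. Y = 1/R + 1/(jωL)
Y = (0.000302 − j0.000249) S
|Y| = 0.000392 S → |Z| = 1/|Y| = 2550 Ω, ∠Z = −∠Y = 39.5°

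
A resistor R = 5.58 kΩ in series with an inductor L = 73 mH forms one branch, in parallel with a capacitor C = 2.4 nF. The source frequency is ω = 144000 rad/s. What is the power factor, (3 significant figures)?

X_L = ωL = 10500 Ω
X_C = 1/(ωC) = 2890 Ω
Branch 1 (R+jX_L): Z₁ = 5580 + j10500 Ω, |Z₁| = 11900 Ω
Branch 2 (−jX_C): Z₂ = −j2890 Ω
Parallel: Z = Z₁Z₂/(Z₁+Z₂), |Z| = 3650 Ω, ∠Z = -81.7°
cos φ = cos(-81.7°) = 0.144

0.144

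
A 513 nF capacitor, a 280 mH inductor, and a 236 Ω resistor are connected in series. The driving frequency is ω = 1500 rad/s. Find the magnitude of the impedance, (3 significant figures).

X_L = ωL = 420 Ω
X_C = 1/(ωC) = 1300 Ω
Net reactance X = X_L − X_C = -880 Ω
Z = 236 − j880 Ω
|Z| = √(236² + 880²) = 911 Ω

911 Ω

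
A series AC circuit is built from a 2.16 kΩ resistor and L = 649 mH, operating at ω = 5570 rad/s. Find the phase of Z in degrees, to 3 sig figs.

59.1°

X_L = ωL = 3610 Ω
Z = 2160 + j3610 Ω
|Z| = √(2160² + 3610²) = 4210 Ω
∠Z = arctan(3610/2160) = 59.1°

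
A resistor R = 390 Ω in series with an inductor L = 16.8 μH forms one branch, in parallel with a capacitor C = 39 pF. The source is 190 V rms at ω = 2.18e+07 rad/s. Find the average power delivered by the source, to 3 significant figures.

49.2 W

X_L = ωL = 366 Ω
X_C = 1/(ωC) = 1180 Ω
Branch 1 (R+jX_L): Z₁ = 390 + j366 Ω, |Z₁| = 535 Ω
Branch 2 (−jX_C): Z₂ = −j1180 Ω
Parallel: Z = Z₁Z₂/(Z₁+Z₂), |Z| = 700 Ω, ∠Z = 17.5°
I = V/|Z| = 271 mA
P = VI cos φ = 190 × 0.271 × cos(17.5°) = 49.2 W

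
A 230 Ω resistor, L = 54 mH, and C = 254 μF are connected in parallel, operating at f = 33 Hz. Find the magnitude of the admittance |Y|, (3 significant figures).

36.9 mS

ω = 2πf = 207.3 rad/s
X_L = ωL = 11.2 Ω
X_C = 1/(ωC) = 19.0 Ω
Parallel: admittances add. Y = 1/R + 1/(jωL) + jωC
Y = (0.00435 − j0.0366) S
|Y| = 0.0369 S → |Z| = 1/|Y| = 27.1 Ω, ∠Z = −∠Y = 83.2°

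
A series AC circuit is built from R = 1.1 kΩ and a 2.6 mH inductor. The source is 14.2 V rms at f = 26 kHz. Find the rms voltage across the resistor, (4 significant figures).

ω = 2πf = 163400 rad/s
X_L = ωL = 424.7 Ω
Z = 1100 + j424.7 Ω
|Z| = √(1100² + 424.7²) = 1179 Ω
I = V/|Z| = 12.04 mA
V_R = I·|Z_R| = 0.01204 × 1100 = 13.25 V

13.25 V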